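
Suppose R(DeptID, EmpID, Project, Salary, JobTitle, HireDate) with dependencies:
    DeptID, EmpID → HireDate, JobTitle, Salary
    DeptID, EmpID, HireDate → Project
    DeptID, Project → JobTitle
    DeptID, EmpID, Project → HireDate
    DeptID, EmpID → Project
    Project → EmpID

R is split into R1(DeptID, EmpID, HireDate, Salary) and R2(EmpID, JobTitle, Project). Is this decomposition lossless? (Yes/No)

No

Common attributes: {EmpID}; their closure is {EmpID}.
R1 ⊄ {EmpID} and R2 ⊄ {EmpID}, so the split is lossy.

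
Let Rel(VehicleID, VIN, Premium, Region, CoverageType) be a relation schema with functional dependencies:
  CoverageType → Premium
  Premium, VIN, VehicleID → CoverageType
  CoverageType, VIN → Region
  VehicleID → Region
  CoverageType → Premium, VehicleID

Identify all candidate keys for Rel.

{CoverageType, VIN}, {Premium, VIN, VehicleID}

{VIN} never appears on the right of any FD, so every key must include it.
{CoverageType, VIN}⁺ = {CoverageType, Premium, Region, VIN, VehicleID} — all of the relation — so {CoverageType, VIN} is a candidate key.
{Premium, VIN, VehicleID}⁺ = {CoverageType, Premium, Region, VIN, VehicleID} — all of the relation — so {Premium, VIN, VehicleID} is a candidate key.
No proper subset of any of these is a key, and no other minimal superkey exists.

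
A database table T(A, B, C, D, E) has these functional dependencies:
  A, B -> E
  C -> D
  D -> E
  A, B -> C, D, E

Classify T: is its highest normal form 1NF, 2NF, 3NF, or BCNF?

2NF

Candidate key: {A, B}. Prime attributes: {A, B}.
C -> D: {C}⁺ = {C, D, E}, which is not all of the attributes, so the left side is not a superkey — BCNF is violated.
C -> D has non-prime {D} on the right and a non-superkey on the left, so 3NF fails.
No proper subset of a key has a non-prime attribute in its closure, so there is no partial dependency; 2NF holds.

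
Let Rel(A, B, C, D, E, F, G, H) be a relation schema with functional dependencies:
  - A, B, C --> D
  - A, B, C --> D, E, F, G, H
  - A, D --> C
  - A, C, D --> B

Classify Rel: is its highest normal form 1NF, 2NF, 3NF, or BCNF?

Candidate keys: {A, B, C}, {A, D}. Prime attributes: {A, B, C, D}.
Every FD has a superkey on the left, so the relation is in BCNF.

BCNF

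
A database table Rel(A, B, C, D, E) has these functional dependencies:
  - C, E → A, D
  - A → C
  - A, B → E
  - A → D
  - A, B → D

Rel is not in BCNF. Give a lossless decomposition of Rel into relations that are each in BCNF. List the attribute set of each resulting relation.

{A, C, D}; {A, E}; {B, C, E}

Candidate keys of the original relation: {A, B}, {B, C, E}.
{A, B, C, D, E}: {C, E} determines {A, C, D, E} here but is not a superkey — split on C, E → A, D, giving {A, C, D, E} and {B, C, E}.
{A, C, D, E}: {A} determines {A, C, D} here but is not a superkey — split on A → C, D, giving {A, C, D} and {A, E}.
{A, C, D} has no BCNF violation.
{A, E} has no BCNF violation.
{B, C, E} has no BCNF violation.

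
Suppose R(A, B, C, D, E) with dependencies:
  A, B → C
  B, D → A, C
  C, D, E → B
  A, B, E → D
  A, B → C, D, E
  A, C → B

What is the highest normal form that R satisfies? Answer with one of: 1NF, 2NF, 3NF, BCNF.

BCNF

Candidate keys: {A, B}, {A, C}, {B, D}, {C, D, E}. Prime attributes: {A, B, C, D, E}.
Each dependency's left side is a superkey — BCNF holds.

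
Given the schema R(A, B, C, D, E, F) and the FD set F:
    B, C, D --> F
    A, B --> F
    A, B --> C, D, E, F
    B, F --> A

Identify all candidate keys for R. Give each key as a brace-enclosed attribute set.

No FD produces {B}, so it must be in every candidate key.
{A, B}⁺ = {A, B, C, D, E, F}, which is every attribute, so {A, B} is a candidate key.
{B, F}⁺ = {A, B, C, D, E, F}, which is every attribute, so {B, F} is a candidate key.
{B, C, D}⁺ = {A, B, C, D, E, F}, which is every attribute, so {B, C, D} is a candidate key.
These are minimal and exhaustive — every other superkey contains one of them.

{A, B}, {B, C, D}, {B, F}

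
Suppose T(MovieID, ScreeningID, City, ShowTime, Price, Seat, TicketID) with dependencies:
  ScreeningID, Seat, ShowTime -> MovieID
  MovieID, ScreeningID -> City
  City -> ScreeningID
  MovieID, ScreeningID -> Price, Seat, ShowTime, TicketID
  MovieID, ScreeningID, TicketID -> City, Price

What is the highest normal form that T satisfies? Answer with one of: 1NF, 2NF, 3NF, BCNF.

3NF

Candidate keys: {City, MovieID}, {City, Seat, ShowTime}, {MovieID, ScreeningID}, {ScreeningID, Seat, ShowTime}. Prime attributes: {City, MovieID, ScreeningID, Seat, ShowTime}.
City -> ScreeningID: {City}⁺ = {City, ScreeningID}, which is not all of the attributes, so the left side is not a superkey — BCNF is violated.
But every attribute on its right side ({ScreeningID}) is prime, and the same holds for every other non-superkey FD, so 3NF still holds.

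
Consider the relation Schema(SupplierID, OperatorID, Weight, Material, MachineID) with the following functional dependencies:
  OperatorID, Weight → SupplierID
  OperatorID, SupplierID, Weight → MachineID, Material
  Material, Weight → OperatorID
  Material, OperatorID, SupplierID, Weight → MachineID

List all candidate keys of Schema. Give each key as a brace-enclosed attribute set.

No FD produces {Weight}, so it must be in every candidate key.
{Material, Weight}⁺ = {MachineID, Material, OperatorID, SupplierID, Weight} — all of the relation — so {Material, Weight} is a candidate key.
{OperatorID, Weight}⁺ = {MachineID, Material, OperatorID, SupplierID, Weight} — all of the relation — so {OperatorID, Weight} is a candidate key.
These are minimal and exhaustive — every other superkey contains one of them.

{Material, Weight}, {OperatorID, Weight}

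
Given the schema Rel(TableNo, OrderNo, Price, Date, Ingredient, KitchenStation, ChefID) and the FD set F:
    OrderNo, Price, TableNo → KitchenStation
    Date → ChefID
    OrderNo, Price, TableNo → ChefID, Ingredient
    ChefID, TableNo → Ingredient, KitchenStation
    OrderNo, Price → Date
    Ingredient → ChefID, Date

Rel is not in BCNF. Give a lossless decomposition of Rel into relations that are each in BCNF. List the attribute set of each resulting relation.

{ChefID, Date}; {Date, OrderNo, Price}; {Ingredient, KitchenStation, TableNo}; {Ingredient, OrderNo, Price, TableNo}

Candidate key of the original relation: {OrderNo, Price, TableNo}.
{ChefID, Date, Ingredient, KitchenStation, OrderNo, Price, TableNo}: {Date} determines {ChefID, Date} here but is not a superkey — split on Date → ChefID, giving {ChefID, Date} and {Date, Ingredient, KitchenStation, OrderNo, Price, TableNo}.
{ChefID, Date} has no BCNF violation.
{Date, Ingredient, KitchenStation, OrderNo, Price, TableNo}: {OrderNo, Price} determines {Date, OrderNo, Price} here but is not a superkey — split on OrderNo, Price → Date, giving {Date, OrderNo, Price} and {Ingredient, KitchenStation, OrderNo, Price, TableNo}.
{Date, OrderNo, Price} has no BCNF violation.
{Ingredient, KitchenStation, OrderNo, Price, TableNo}: {Ingredient, TableNo} determines {Ingredient, KitchenStation, TableNo} here but is not a superkey — split on Ingredient, TableNo → KitchenStation, giving {Ingredient, KitchenStation, TableNo} and {Ingredient, OrderNo, Price, TableNo}.
{Ingredient, KitchenStation, TableNo} has no BCNF violation.
{Ingredient, OrderNo, Price, TableNo} has no BCNF violation.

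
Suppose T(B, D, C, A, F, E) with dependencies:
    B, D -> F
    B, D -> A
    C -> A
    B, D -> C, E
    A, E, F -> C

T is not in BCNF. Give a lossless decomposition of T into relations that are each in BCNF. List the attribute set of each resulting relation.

Candidate key of the original relation: {B, D}.
{A, B, C, D, E, F}: {C} determines {A, C} here but is not a superkey — split on C -> A, giving {A, C} and {B, C, D, E, F}.
{A, C} is in BCNF.
{B, C, D, E, F} is in BCNF.

{A, C}; {B, C, D, E, F}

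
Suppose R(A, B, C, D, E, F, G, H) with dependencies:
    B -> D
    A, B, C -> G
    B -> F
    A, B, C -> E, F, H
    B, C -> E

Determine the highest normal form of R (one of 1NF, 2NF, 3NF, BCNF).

Candidate key: {A, B, C}. Prime attributes: {A, B, C}.
B -> D: {B}⁺ = {B, D, F}, which is not all of the attributes, so the left side is not a superkey — BCNF is violated.
B -> D determines the non-prime attribute {D} from a non-superkey — 3NF is violated.
{B} is a proper subset of the key {A, B, C}, and {B}⁺ contains the non-prime attributes {D, F} — a partial dependency, so 2NF is violated.

1NF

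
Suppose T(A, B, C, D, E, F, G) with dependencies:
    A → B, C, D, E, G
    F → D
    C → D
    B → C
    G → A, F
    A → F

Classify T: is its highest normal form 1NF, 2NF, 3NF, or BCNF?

2NF

Candidate keys: {A}, {G}. Prime attributes: {A, G}.
For F → D we have {F}⁺ = {D, F}; {F} is not a superkey, so BCNF fails.
Because {D} is non-prime and the left side of F → D is not a superkey, the relation is not in 3NF.
With only single-attribute keys there can be no partial dependency, so 2NF holds.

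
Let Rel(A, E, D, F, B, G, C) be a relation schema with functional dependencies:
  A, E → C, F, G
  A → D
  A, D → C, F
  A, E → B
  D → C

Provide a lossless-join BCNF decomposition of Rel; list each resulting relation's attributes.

{A, B, E, G}; {A, D, F}; {C, D}

Candidate key of the original relation: {A, E}.
In {A, B, C, D, E, F, G}, {A} is not a superkey ({A}⁺ restricted to this set is {A, C, D, F}), so split on A → C, D, F into {A, C, D, F} and {A, B, E, G}.
In {A, C, D, F}, {D} is not a superkey ({D}⁺ restricted to this set is {C, D}), so split on D → C into {C, D} and {A, D, F}.
{C, D}: every determinant is a superkey — BCNF.
{A, D, F}: every determinant is a superkey — BCNF.
{A, B, E, G}: every determinant is a superkey — BCNF.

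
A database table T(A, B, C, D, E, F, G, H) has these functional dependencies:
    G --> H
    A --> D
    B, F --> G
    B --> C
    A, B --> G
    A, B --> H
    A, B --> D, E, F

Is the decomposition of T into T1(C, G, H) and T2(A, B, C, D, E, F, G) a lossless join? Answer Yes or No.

Common attributes: {C, G}; their closure is {C, G, H}.
Since T1 ⊆ {C, G, H}, the intersection is a superkey of T1; the decomposition is lossless.

Yes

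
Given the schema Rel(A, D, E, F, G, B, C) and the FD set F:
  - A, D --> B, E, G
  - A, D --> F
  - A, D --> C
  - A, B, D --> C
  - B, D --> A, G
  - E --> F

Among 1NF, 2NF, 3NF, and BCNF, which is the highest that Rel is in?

2NF

Candidate keys: {A, D}, {B, D}. Prime attributes: {A, B, D}.
E --> F breaks BCNF: {E}⁺ = {E, F}, so {E} is not a superkey.
E --> F has non-prime {F} on the right and a non-superkey on the left, so 3NF fails.
No proper subset of a key has a non-prime attribute in its closure, so there is no partial dependency; 2NF holds.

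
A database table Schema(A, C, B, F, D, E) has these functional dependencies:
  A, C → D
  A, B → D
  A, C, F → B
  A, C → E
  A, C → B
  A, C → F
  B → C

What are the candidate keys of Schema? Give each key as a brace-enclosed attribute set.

{A, B}, {A, C}

No FD produces {A}, so it must be in every candidate key.
{A, B}⁺ = {A, B, C, D, E, F} — all of the relation — so {A, B} is a candidate key.
{A, C}⁺ = {A, B, C, D, E, F} — all of the relation — so {A, C} is a candidate key.
These are minimal and exhaustive — every other superkey contains one of them.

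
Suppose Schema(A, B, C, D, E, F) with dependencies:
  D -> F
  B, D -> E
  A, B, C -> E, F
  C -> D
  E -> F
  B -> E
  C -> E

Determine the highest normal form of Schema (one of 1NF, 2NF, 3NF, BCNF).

1NF

Candidate key: {A, B, C}. Prime attributes: {A, B, C}.
D -> F breaks BCNF: {D}⁺ = {D, F}, so {D} is not a superkey.
D -> F has non-prime {F} on the right and a non-superkey on the left, so 3NF fails.
{B} is a proper subset of the key {A, B, C}, and {B}⁺ contains the non-prime attributes {E, F} — a partial dependency, so 2NF is violated.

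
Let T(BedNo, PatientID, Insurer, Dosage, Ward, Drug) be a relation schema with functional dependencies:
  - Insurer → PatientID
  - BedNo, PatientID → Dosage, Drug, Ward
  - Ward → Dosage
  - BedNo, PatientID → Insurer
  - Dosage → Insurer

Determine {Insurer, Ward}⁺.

{Dosage, Insurer, PatientID, Ward}

Start with {Insurer, Ward}.
Insurer → PatientID applies; add {PatientID} → now {Insurer, PatientID, Ward}.
Ward → Dosage applies; add {Dosage} → now {Dosage, Insurer, PatientID, Ward}.
No further FD applies.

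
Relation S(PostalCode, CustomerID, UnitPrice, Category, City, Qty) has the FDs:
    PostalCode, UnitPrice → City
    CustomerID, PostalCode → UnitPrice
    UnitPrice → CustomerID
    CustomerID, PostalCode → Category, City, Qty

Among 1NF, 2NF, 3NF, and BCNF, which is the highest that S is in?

3NF

Candidate keys: {CustomerID, PostalCode}, {PostalCode, UnitPrice}. Prime attributes: {CustomerID, PostalCode, UnitPrice}.
UnitPrice → CustomerID breaks BCNF: {UnitPrice}⁺ = {CustomerID, UnitPrice}, so {UnitPrice} is not a superkey.
Its right-hand attributes {CustomerID} are all prime, as are those of every other non-superkey FD — the relation is in 3NF.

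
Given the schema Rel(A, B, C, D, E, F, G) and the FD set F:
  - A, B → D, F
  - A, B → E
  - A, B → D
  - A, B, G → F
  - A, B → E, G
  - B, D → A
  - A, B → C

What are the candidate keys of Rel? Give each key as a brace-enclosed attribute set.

No FD produces {B}, so it must be in every candidate key.
{A, B}⁺ = {A, B, C, D, E, F, G} — all of the relation — so {A, B} is a candidate key.
{B, D}⁺ = {A, B, C, D, E, F, G} — all of the relation — so {B, D} is a candidate key.
These are minimal and exhaustive — every other superkey contains one of them.

{A, B}, {B, D}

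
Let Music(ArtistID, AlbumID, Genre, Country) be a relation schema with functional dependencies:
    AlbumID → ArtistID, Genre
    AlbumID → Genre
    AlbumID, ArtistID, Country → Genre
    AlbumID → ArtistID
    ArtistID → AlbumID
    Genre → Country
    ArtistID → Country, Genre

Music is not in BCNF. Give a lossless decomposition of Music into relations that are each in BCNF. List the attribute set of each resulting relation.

{AlbumID, ArtistID, Genre}; {Country, Genre}

Candidate keys of the original relation: {AlbumID}, {ArtistID}.
{AlbumID, ArtistID, Country, Genre}: {Genre} determines {Country, Genre} here but is not a superkey — split on Genre → Country, giving {Country, Genre} and {AlbumID, ArtistID, Genre}.
{Country, Genre} is in BCNF.
{AlbumID, ArtistID, Genre} is in BCNF.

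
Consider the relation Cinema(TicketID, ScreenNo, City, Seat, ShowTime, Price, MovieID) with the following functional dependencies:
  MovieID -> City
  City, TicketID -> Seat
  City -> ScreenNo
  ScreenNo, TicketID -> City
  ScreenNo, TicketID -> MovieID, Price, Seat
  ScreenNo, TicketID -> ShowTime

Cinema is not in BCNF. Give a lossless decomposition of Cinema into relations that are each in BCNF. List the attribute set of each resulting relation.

{City, MovieID}; {City, ScreenNo}; {MovieID, Price, Seat, ShowTime, TicketID}

Candidate keys of the original relation: {City, TicketID}, {MovieID, TicketID}, {ScreenNo, TicketID}.
{City, MovieID, Price, ScreenNo, Seat, ShowTime, TicketID}: {MovieID} determines {City, MovieID, ScreenNo} here but is not a superkey — split on MovieID -> City, ScreenNo, giving {City, MovieID, ScreenNo} and {MovieID, Price, Seat, ShowTime, TicketID}.
{City, MovieID, ScreenNo}: {City} determines {City, ScreenNo} here but is not a superkey — split on City -> ScreenNo, giving {City, ScreenNo} and {City, MovieID}.
{City, ScreenNo} is in BCNF.
{City, MovieID} is in BCNF.
{MovieID, Price, Seat, ShowTime, TicketID} is in BCNF.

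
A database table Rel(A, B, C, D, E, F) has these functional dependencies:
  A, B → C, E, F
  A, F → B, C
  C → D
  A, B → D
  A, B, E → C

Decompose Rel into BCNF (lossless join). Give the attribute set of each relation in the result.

Candidate keys of the original relation: {A, B}, {A, F}.
In {A, B, C, D, E, F}, {C} is not a superkey ({C}⁺ restricted to this set is {C, D}), so split on C → D into {C, D} and {A, B, C, E, F}.
{C, D}: every determinant is a superkey — BCNF.
{A, B, C, E, F}: every determinant is a superkey — BCNF.

{A, B, C, E, F}; {C, D}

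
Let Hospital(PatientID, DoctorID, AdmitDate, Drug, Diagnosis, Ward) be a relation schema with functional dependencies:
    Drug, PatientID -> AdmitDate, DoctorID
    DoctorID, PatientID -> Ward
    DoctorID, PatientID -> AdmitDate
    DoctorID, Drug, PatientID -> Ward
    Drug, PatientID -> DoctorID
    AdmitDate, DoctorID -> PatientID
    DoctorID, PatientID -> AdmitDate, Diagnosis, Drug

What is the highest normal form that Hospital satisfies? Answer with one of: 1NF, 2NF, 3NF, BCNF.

BCNF

Candidate keys: {AdmitDate, DoctorID}, {DoctorID, PatientID}, {Drug, PatientID}. Prime attributes: {AdmitDate, DoctorID, Drug, PatientID}.
Each dependency's left side is a superkey — BCNF holds.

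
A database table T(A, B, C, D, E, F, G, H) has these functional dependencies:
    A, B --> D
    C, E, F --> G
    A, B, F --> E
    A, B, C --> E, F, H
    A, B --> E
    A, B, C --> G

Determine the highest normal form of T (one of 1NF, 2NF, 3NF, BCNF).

1NF

Candidate key: {A, B, C}. Prime attributes: {A, B, C}.
A, B --> D breaks BCNF: {A, B}⁺ = {A, B, D, E}, so {A, B} is not a superkey.
Because {D} is non-prime and the left side of A, B --> D is not a superkey, the relation is not in 3NF.
{A, B} is a proper subset of the key {A, B, C}, and {A, B}⁺ contains the non-prime attributes {D, E} — a partial dependency, so 2NF is violated.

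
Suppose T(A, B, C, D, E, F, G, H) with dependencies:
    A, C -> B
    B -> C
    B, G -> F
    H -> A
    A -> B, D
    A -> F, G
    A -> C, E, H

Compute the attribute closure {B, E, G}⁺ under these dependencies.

{B, C, E, F, G}

Start with {B, E, G}.
B -> C applies; add {C} → now {B, C, E, G}.
B, G -> F applies; add {F} → now {B, C, E, F, G}.
No further FD applies.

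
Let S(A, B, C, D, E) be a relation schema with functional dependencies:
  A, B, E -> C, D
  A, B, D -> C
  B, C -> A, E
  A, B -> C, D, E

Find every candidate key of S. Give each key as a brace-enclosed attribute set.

{A, B}, {B, C}

No FD produces {B}, so it must be in every candidate key.
{A, B}⁺ = {A, B, C, D, E} — all of the relation — so {A, B} is a candidate key.
{B, C}⁺ = {A, B, C, D, E} — all of the relation — so {B, C} is a candidate key.
Any other superkey properly contains one of these, so there are no further candidate keys.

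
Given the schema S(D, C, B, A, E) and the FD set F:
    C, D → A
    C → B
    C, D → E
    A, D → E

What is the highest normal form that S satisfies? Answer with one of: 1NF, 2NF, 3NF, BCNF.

1NF

Candidate key: {C, D}. Prime attributes: {C, D}.
C → B: {C}⁺ = {B, C}, which is not all of the attributes, so the left side is not a superkey — BCNF is violated.
C → B determines the non-prime attribute {B} from a non-superkey — 3NF is violated.
Since {C} ⊂ {C, D} and {C}⁺ ⊇ {B} with {B} non-prime, there is a partial dependency; 2NF fails.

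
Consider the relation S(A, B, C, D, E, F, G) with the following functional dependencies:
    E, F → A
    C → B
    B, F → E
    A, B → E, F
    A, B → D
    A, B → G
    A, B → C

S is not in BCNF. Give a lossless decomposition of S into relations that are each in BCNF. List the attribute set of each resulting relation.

{A, E, F}; {B, C}; {C, D, E, F, G}

Candidate keys of the original relation: {A, B}, {A, C}, {B, F}, {C, F}.
{A, B, C, D, E, F, G}: {E, F} determines {A, E, F} here but is not a superkey — split on E, F → A, giving {A, E, F} and {B, C, D, E, F, G}.
{A, E, F}: every determinant is a superkey — BCNF.
{B, C, D, E, F, G}: {C} determines {B, C} here but is not a superkey — split on C → B, giving {B, C} and {C, D, E, F, G}.
{B, C}: every determinant is a superkey — BCNF.
{C, D, E, F, G}: every determinant is a superkey — BCNF.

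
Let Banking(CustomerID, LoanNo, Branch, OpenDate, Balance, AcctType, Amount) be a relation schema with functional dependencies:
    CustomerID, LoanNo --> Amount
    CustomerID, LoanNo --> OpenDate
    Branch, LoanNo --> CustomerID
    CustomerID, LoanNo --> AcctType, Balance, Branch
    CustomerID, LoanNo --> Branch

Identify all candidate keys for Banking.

{Branch, LoanNo}, {CustomerID, LoanNo}

{LoanNo} never appears on the right of any FD, so every key must include it.
{Branch, LoanNo}⁺ = {AcctType, Amount, Balance, Branch, CustomerID, LoanNo, OpenDate} — all of the relation — so {Branch, LoanNo} is a candidate key.
{CustomerID, LoanNo}⁺ = {AcctType, Amount, Balance, Branch, CustomerID, LoanNo, OpenDate} — all of the relation — so {CustomerID, LoanNo} is a candidate key.
Any other superkey properly contains one of these, so there are no further candidate keys.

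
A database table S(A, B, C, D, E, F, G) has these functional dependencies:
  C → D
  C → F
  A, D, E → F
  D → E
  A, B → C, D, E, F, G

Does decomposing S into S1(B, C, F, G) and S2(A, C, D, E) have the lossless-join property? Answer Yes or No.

No

S1 ∩ S2 = {C}; its closure under F is {C, D, E, F}.
The closure covers neither S1 nor S2 entirely; the join is not lossless.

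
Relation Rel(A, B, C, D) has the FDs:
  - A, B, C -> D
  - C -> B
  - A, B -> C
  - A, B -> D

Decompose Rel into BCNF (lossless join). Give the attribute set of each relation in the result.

{A, C, D}; {B, C}

Candidate keys of the original relation: {A, B}, {A, C}.
Within {A, B, C, D}: {C}⁺ ∩ {A, B, C, D} = {B, C}, not the whole set, so C -> B violates BCNF; decompose into {B, C} and {A, C, D}.
{B, C}: every determinant is a superkey — BCNF.
{A, C, D}: every determinant is a superkey — BCNF.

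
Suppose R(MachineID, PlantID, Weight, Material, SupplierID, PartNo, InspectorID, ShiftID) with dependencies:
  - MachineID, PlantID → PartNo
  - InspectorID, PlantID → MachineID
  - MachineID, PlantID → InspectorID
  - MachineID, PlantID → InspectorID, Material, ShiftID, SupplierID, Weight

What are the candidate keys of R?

{InspectorID, PlantID}, {MachineID, PlantID}

Attributes never on any right-hand side: {PlantID} — every candidate key must contain it.
Closure of {InspectorID, PlantID} is {InspectorID, MachineID, Material, PartNo, PlantID, ShiftID, SupplierID, Weight}, the whole schema; {InspectorID, PlantID} is a candidate key.
Closure of {MachineID, PlantID} is {InspectorID, MachineID, Material, PartNo, PlantID, ShiftID, SupplierID, Weight}, the whole schema; {MachineID, PlantID} is a candidate key.
Any other superkey properly contains one of these, so there are no further candidate keys.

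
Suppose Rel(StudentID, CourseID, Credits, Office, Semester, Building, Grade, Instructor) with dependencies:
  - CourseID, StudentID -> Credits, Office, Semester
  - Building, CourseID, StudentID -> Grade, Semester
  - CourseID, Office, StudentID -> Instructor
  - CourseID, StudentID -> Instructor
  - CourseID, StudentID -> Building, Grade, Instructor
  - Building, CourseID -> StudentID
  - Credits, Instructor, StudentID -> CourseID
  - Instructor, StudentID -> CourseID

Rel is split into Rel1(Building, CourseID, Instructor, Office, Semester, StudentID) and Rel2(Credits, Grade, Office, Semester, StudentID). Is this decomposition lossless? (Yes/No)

Rel1 ∩ Rel2 = {Office, Semester, StudentID}; its closure under F is {Office, Semester, StudentID}.
The closure covers neither Rel1 nor Rel2 entirely; the join is not lossless.

No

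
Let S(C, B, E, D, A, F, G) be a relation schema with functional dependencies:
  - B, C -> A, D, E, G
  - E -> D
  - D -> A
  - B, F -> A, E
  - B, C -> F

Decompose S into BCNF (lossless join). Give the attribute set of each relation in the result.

Candidate key of the original relation: {B, C}.
Within {A, B, C, D, E, F, G}: {E}⁺ ∩ {A, B, C, D, E, F, G} = {A, D, E}, not the whole set, so E -> A, D violates BCNF; decompose into {A, D, E} and {B, C, E, F, G}.
Within {A, D, E}: {D}⁺ ∩ {A, D, E} = {A, D}, not the whole set, so D -> A violates BCNF; decompose into {A, D} and {D, E}.
{A, D}: every determinant is a superkey — BCNF.
{D, E}: every determinant is a superkey — BCNF.
Within {B, C, E, F, G}: {B, F}⁺ ∩ {B, C, E, F, G} = {B, E, F}, not the whole set, so B, F -> E violates BCNF; decompose into {B, E, F} and {B, C, F, G}.
{B, E, F}: every determinant is a superkey — BCNF.
{B, C, F, G}: every determinant is a superkey — BCNF.

{A, D}; {B, C, F, G}; {B, E, F}; {D, E}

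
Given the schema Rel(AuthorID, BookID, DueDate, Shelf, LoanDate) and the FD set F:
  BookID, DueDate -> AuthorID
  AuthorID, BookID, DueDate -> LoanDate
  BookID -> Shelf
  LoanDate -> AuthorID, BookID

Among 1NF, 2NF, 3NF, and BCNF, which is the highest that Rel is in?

Candidate keys: {BookID, DueDate}, {DueDate, LoanDate}. Prime attributes: {BookID, DueDate, LoanDate}.
BookID -> Shelf breaks BCNF: {BookID}⁺ = {BookID, Shelf}, so {BookID} is not a superkey.
BookID -> Shelf has non-prime {Shelf} on the right and a non-superkey on the left, so 3NF fails.
The proper key subset {BookID} of {BookID, DueDate} determines non-prime {Shelf}, so the relation is not even in 2NF.

1NF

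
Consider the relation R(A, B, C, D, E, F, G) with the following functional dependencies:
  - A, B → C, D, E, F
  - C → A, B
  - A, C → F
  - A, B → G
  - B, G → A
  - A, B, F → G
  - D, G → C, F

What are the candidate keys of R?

{C}⁺ = {A, B, C, D, E, F, G} — all of the relation — so {C} is a candidate key.
{A, B}⁺ = {A, B, C, D, E, F, G} — all of the relation — so {A, B} is a candidate key.
{B, G}⁺ = {A, B, C, D, E, F, G} — all of the relation — so {B, G} is a candidate key.
{D, G}⁺ = {A, B, C, D, E, F, G} — all of the relation — so {D, G} is a candidate key.
No proper subset of any of these is a key, and no other minimal superkey exists.

{A, B}, {B, G}, {C}, {D, G}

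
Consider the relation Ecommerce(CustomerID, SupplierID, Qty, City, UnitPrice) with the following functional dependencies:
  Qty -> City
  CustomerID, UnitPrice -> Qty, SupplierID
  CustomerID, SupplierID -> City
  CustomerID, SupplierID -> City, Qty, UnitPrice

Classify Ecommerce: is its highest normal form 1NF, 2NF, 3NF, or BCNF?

2NF

Candidate keys: {CustomerID, SupplierID}, {CustomerID, UnitPrice}. Prime attributes: {CustomerID, SupplierID, UnitPrice}.
For Qty -> City we have {Qty}⁺ = {City, Qty}; {Qty} is not a superkey, so BCNF fails.
Because {City} is non-prime and the left side of Qty -> City is not a superkey, the relation is not in 3NF.
No non-prime attribute depends on a proper subset of any candidate key, so 2NF holds.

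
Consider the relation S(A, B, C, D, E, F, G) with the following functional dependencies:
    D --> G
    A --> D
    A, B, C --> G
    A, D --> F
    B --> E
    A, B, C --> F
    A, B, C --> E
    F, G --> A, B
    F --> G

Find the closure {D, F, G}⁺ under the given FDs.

{A, B, D, E, F, G}

Start with {D, F, G}.
F, G --> A, B applies; add {A, B} → now {A, B, D, F, G}.
B --> E applies; add {E} → now {A, B, D, E, F, G}.
No further FD applies.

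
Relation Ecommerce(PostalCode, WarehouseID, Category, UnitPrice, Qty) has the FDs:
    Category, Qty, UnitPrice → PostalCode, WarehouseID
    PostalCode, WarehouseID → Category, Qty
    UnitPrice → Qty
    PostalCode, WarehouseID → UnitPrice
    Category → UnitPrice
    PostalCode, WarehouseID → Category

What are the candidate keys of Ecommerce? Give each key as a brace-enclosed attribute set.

{Category} is a candidate key since {Category}⁺ = {Category, PostalCode, Qty, UnitPrice, WarehouseID} covers every attribute.
{PostalCode, WarehouseID} is a candidate key since {PostalCode, WarehouseID}⁺ = {Category, PostalCode, Qty, UnitPrice, WarehouseID} covers every attribute.
Any other superkey properly contains one of these, so there are no further candidate keys.

{Category}, {PostalCode, WarehouseID}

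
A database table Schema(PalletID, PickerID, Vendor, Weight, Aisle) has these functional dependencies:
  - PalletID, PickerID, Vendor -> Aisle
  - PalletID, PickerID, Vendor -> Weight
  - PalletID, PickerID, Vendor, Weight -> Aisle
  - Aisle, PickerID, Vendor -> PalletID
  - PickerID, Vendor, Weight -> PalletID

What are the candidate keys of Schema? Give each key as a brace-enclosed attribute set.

{Aisle, PickerID, Vendor}, {PalletID, PickerID, Vendor}, {PickerID, Vendor, Weight}

No FD produces {PickerID, Vendor}, so they must be in every candidate key.
{Aisle, PickerID, Vendor}⁺ = {Aisle, PalletID, PickerID, Vendor, Weight} — all of the relation — so {Aisle, PickerID, Vendor} is a candidate key.
{PalletID, PickerID, Vendor}⁺ = {Aisle, PalletID, PickerID, Vendor, Weight} — all of the relation — so {PalletID, PickerID, Vendor} is a candidate key.
{PickerID, Vendor, Weight}⁺ = {Aisle, PalletID, PickerID, Vendor, Weight} — all of the relation — so {PickerID, Vendor, Weight} is a candidate key.
These are minimal and exhaustive — every other superkey contains one of them.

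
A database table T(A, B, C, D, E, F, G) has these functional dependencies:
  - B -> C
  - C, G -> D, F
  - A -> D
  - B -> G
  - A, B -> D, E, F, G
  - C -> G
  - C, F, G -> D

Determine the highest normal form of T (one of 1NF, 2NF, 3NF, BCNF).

Candidate key: {A, B}. Prime attributes: {A, B}.
For B -> C we have {B}⁺ = {B, C, D, F, G}; {B} is not a superkey, so BCNF fails.
B -> C determines the non-prime attribute {C} from a non-superkey — 3NF is violated.
Since {A} ⊂ {A, B} and {A}⁺ ⊇ {D} with {D} non-prime, there is a partial dependency; 2NF fails.

1NF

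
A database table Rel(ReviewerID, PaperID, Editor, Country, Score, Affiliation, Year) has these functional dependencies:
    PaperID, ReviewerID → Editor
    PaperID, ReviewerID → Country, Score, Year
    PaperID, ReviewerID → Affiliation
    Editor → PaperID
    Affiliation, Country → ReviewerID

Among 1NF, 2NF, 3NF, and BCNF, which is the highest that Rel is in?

Candidate keys: {Affiliation, Country, Editor}, {Affiliation, Country, PaperID}, {Editor, ReviewerID}, {PaperID, ReviewerID}. Prime attributes: {Affiliation, Country, Editor, PaperID, ReviewerID}.
Editor → PaperID breaks BCNF: {Editor}⁺ = {Editor, PaperID}, so {Editor} is not a superkey.
Since {PaperID} ⊆ prime attributes and every other non-superkey FD also has a prime right side, the schema is in 3NF.

3NF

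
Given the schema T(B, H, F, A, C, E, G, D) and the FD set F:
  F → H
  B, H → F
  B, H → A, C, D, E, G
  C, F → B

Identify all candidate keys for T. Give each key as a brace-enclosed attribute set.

{B, F}, {B, H}, {C, F}

{B, F}⁺ = {A, B, C, D, E, F, G, H}, which is every attribute, so {B, F} is a candidate key.
{B, H}⁺ = {A, B, C, D, E, F, G, H}, which is every attribute, so {B, H} is a candidate key.
{C, F}⁺ = {A, B, C, D, E, F, G, H}, which is every attribute, so {C, F} is a candidate key.
These are minimal and exhaustive — every other superkey contains one of them.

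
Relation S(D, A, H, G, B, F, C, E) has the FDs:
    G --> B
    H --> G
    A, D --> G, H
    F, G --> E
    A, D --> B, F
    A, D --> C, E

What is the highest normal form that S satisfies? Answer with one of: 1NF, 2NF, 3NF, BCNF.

2NF

Candidate key: {A, D}. Prime attributes: {A, D}.
G --> B breaks BCNF: {G}⁺ = {B, G}, so {G} is not a superkey.
G --> B determines the non-prime attribute {B} from a non-superkey — 3NF is violated.
No non-prime attribute depends on a proper subset of any candidate key, so 2NF holds.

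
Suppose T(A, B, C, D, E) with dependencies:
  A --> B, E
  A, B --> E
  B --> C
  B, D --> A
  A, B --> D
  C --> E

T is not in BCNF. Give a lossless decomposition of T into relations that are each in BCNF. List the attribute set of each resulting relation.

Candidate keys of the original relation: {A}, {B, D}.
{A, B, C, D, E}: {B} determines {B, C, E} here but is not a superkey — split on B --> C, E, giving {B, C, E} and {A, B, D}.
{B, C, E}: {C} determines {C, E} here but is not a superkey — split on C --> E, giving {C, E} and {B, C}.
{C, E} is in BCNF.
{B, C} is in BCNF.
{A, B, D} is in BCNF.

{A, B, D}; {B, C}; {C, E}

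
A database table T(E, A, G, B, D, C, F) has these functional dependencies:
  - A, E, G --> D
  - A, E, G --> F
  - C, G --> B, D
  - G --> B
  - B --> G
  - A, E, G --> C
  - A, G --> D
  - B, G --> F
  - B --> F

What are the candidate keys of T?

{A, B, E}, {A, E, G}

No FD produces {A, E}, so they must be in every candidate key.
Closure of {A, B, E} is {A, B, C, D, E, F, G}, the whole schema; {A, B, E} is a candidate key.
Closure of {A, E, G} is {A, B, C, D, E, F, G}, the whole schema; {A, E, G} is a candidate key.
No proper subset of any of these is a key, and no other minimal superkey exists.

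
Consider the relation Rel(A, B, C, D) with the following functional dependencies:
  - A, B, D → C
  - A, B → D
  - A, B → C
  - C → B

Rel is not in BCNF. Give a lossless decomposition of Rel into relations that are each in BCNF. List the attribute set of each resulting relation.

{A, C, D}; {B, C}

Candidate keys of the original relation: {A, B}, {A, C}.
Within {A, B, C, D}: {C}⁺ ∩ {A, B, C, D} = {B, C}, not the whole set, so C → B violates BCNF; decompose into {B, C} and {A, C, D}.
{B, C} has no BCNF violation.
{A, C, D} has no BCNF violation.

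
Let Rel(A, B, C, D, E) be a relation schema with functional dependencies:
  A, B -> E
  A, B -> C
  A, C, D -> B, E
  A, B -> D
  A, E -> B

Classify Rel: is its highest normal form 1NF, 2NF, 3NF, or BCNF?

Candidate keys: {A, B}, {A, C, D}, {A, E}. Prime attributes: {A, B, C, D, E}.
The left-hand side of every FD is a superkey, so BCNF is satisfied.

BCNF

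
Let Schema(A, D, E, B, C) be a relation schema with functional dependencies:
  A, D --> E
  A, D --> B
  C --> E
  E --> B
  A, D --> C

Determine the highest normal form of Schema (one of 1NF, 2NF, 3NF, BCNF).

Candidate key: {A, D}. Prime attributes: {A, D}.
C --> E: {C}⁺ = {B, C, E}, which is not all of the attributes, so the left side is not a superkey — BCNF is violated.
C --> E has non-prime {E} on the right and a non-superkey on the left, so 3NF fails.
No proper subset of a key has a non-prime attribute in its closure, so there is no partial dependency; 2NF holds.

2NF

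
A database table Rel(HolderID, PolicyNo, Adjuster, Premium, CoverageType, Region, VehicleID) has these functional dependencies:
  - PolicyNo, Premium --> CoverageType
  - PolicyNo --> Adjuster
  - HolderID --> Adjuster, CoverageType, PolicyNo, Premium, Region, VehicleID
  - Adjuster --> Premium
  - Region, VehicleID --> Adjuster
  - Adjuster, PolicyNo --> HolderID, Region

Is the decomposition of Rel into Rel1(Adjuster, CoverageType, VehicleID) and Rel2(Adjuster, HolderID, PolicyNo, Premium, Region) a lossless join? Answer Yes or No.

Rel1 ∩ Rel2 = {Adjuster}; its closure under F is {Adjuster, Premium}.
Rel1 ⊄ {Adjuster, Premium} and Rel2 ⊄ {Adjuster, Premium}, so the split is lossy.

No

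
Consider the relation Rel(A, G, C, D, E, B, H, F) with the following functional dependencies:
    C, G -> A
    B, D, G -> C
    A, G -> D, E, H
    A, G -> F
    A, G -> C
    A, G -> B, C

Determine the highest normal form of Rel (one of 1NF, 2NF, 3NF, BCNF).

BCNF

Candidate keys: {A, G}, {B, D, G}, {C, G}. Prime attributes: {A, B, C, D, G}.
Each dependency's left side is a superkey — BCNF holds.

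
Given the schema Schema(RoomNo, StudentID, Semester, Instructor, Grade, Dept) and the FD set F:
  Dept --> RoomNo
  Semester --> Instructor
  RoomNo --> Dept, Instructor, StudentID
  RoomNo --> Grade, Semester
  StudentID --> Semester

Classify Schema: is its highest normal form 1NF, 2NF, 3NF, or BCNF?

2NF

Candidate keys: {Dept}, {RoomNo}. Prime attributes: {Dept, RoomNo}.
Semester --> Instructor: {Semester}⁺ = {Instructor, Semester}, which is not all of the attributes, so the left side is not a superkey — BCNF is violated.
Semester --> Instructor has non-prime {Instructor} on the right and a non-superkey on the left, so 3NF fails.
All keys have size 1, which rules out partial dependencies — 2NF is satisfied.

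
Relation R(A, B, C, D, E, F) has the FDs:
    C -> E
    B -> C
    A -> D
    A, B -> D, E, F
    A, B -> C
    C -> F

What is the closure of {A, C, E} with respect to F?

Start with {A, C, E}.
A -> D applies; add {D} → now {A, C, D, E}.
C -> F applies; add {F} → now {A, C, D, E, F}.
No further FD applies.

{A, C, D, E, F}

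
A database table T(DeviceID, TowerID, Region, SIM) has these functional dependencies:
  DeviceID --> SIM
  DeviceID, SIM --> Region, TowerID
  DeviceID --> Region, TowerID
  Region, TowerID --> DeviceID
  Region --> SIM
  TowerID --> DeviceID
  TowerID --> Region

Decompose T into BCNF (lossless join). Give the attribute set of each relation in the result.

Candidate keys of the original relation: {DeviceID}, {TowerID}.
In {DeviceID, Region, SIM, TowerID}, {Region} is not a superkey ({Region}⁺ restricted to this set is {Region, SIM}), so split on Region --> SIM into {Region, SIM} and {DeviceID, Region, TowerID}.
{Region, SIM}: every determinant is a superkey — BCNF.
{DeviceID, Region, TowerID}: every determinant is a superkey — BCNF.

{DeviceID, Region, TowerID}; {Region, SIM}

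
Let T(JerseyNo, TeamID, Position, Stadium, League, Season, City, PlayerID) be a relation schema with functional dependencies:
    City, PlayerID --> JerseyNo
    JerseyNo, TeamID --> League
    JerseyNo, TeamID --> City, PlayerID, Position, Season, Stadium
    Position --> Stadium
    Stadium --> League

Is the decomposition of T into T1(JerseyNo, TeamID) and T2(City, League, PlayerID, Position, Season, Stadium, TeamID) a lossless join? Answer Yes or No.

No

Common attributes: {TeamID}; their closure is {TeamID}.
Neither T1 nor T2 is contained in that closure, so the decomposition is lossy.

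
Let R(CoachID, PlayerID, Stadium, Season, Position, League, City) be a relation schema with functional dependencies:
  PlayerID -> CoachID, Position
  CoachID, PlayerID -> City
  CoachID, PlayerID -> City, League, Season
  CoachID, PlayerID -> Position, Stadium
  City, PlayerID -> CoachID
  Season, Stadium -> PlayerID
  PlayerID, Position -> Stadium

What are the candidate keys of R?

{PlayerID}⁺ = {City, CoachID, League, PlayerID, Position, Season, Stadium} — all of the relation — so {PlayerID} is a candidate key.
{Season, Stadium}⁺ = {City, CoachID, League, PlayerID, Position, Season, Stadium} — all of the relation — so {Season, Stadium} is a candidate key.
Any other superkey properly contains one of these, so there are no further candidate keys.

{PlayerID}, {Season, Stadium}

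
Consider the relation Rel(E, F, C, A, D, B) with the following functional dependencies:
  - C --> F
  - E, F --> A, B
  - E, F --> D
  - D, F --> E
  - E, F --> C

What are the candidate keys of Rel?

{C, D}, {C, E}, {D, F}, {E, F}

{C, D}⁺ = {A, B, C, D, E, F} — all of the relation — so {C, D} is a candidate key.
{C, E}⁺ = {A, B, C, D, E, F} — all of the relation — so {C, E} is a candidate key.
{D, F}⁺ = {A, B, C, D, E, F} — all of the relation — so {D, F} is a candidate key.
{E, F}⁺ = {A, B, C, D, E, F} — all of the relation — so {E, F} is a candidate key.
These are minimal and exhaustive — every other superkey contains one of them.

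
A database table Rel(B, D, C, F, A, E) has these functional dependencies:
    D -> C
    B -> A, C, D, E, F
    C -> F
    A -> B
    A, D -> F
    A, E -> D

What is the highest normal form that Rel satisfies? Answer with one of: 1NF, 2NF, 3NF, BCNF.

2NF

Candidate keys: {A}, {B}. Prime attributes: {A, B}.
D -> C breaks BCNF: {D}⁺ = {C, D, F}, so {D} is not a superkey.
Because {C} is non-prime and the left side of D -> C is not a superkey, the relation is not in 3NF.
Every candidate key is a single attribute, so no partial dependency is possible; 2NF holds.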